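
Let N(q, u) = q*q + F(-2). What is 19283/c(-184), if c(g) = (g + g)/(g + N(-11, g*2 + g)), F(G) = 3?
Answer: 289245/92 ≈ 3144.0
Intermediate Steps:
N(q, u) = 3 + q² (N(q, u) = q*q + 3 = q² + 3 = 3 + q²)
c(g) = 2*g/(124 + g) (c(g) = (g + g)/(g + (3 + (-11)²)) = (2*g)/(g + (3 + 121)) = (2*g)/(g + 124) = (2*g)/(124 + g) = 2*g/(124 + g))
19283/c(-184) = 19283/((2*(-184)/(124 - 184))) = 19283/((2*(-184)/(-60))) = 19283/((2*(-184)*(-1/60))) = 19283/(92/15) = 19283*(15/92) = 289245/92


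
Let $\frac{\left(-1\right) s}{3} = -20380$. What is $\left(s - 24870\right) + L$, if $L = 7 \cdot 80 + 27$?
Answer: $36857$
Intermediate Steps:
$s = 61140$ ($s = \left(-3\right) \left(-20380\right) = 61140$)
$L = 587$ ($L = 560 + 27 = 587$)
$\left(s - 24870\right) + L = \left(61140 - 24870\right) + 587 = 36270 + 587 = 36857$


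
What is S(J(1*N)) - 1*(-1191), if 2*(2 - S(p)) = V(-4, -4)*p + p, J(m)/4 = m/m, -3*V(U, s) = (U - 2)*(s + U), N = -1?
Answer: 1223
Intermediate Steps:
V(U, s) = -(-2 + U)*(U + s)/3 (V(U, s) = -(U - 2)*(s + U)/3 = -(-2 + U)*(U + s)/3)
J(m) = 4 (J(m) = 4*(m/m) = 4*1 = 4)
S(p) = 2 + 15*p/2 (S(p) = 2 - ((-1/3*(-4)**2 + (2/3)*(-4) + (2/3)*(-4) - 1/3*(-4)*(-4))*p + p)/2 = 2 - ((-1/3*16 - 8/3 - 8/3 - 16/3)*p + p)/2 = 2 - ((-16/3 - 8/3 - 8/3 - 16/3)*p + p)/2 = 2 - (-16*p + p)/2 = 2 - (-15)*p/2 = 2 + 15*p/2)
S(J(1*N)) - 1*(-1191) = (2 + (15/2)*4) - 1*(-1191) = (2 + 30) + 1191 = 32 + 1191 = 1223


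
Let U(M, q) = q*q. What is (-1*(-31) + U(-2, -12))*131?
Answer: 22925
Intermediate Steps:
U(M, q) = q²
(-1*(-31) + U(-2, -12))*131 = (-1*(-31) + (-12)²)*131 = (31 + 144)*131 = 175*131 = 22925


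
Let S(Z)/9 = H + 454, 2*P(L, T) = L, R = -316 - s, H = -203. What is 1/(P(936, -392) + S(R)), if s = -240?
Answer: 1/2727 ≈ 0.00036670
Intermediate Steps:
R = -76 (R = -316 - 1*(-240) = -316 + 240 = -76)
P(L, T) = L/2
S(Z) = 2259 (S(Z) = 9*(-203 + 454) = 9*251 = 2259)
1/(P(936, -392) + S(R)) = 1/((½)*936 + 2259) = 1/(468 + 2259) = 1/2727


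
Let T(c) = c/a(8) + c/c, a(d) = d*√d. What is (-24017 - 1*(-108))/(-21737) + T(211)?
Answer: 45646/21737 + 211*√2/32 ≈ 11.425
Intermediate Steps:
a(d) = d^(3/2)
T(c) = 1 + c*√2/32 (T(c) = c/(8^(3/2)) + c/c = c/((16*√2)) + 1 = c*(√2/32) + 1 = c*√2/32 + 1 = 1 + c*√2/32)
(-24017 - 1*(-108))/(-21737) + T(211) = (-24017 - 1*(-108))/(-21737) + (1 + (1/32)*211*√2) = (-24017 + 108)*(-1/21737) + (1 + 211*√2/32) = -23909*(-1/21737) + (1 + 211*√2/32) = 23909/21737 + (1 + 211*√2/32) = 45646/21737 + 211*√2/32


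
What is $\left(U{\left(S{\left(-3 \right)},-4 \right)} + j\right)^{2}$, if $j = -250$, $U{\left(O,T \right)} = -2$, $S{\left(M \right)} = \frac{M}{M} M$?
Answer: $63504$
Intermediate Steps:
$S{\left(M \right)} = M$ ($S{\left(M \right)} = 1 M = M$)
$\left(U{\left(S{\left(-3 \right)},-4 \right)} + j\right)^{2} = \left(-2 - 250\right)^{2} = \left(-252\right)^{2} = 63504$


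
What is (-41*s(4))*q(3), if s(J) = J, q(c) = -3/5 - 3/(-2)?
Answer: -738/5 ≈ -147.60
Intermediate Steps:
q(c) = 9/10 (q(c) = -3*1/5 - 3*(-1/2) = -3/5 + 3/2 = 9/10)
(-41*s(4))*q(3) = -41*4*(9/10) = -164*9/10 = -738/5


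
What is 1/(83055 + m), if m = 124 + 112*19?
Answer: 1/85307 ≈ 1.1722e-5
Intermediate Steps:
m = 2252 (m = 124 + 2128 = 2252)
1/(83055 + m) = 1/(83055 + 2252) = 1/85307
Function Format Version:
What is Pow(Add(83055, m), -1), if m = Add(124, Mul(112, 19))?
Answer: Rational(1, 85307) ≈ 1.1722e-5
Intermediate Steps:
m = 2252 (m = Add(124, 2128) = 2252)
Pow(Add(83055, m), -1) = Pow(Add(83055, 2252), -1) = Pow(85307, -1) = Rational(1, 85307)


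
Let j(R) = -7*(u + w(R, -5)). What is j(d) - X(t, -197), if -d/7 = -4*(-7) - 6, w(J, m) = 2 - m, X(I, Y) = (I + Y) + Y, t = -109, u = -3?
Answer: 475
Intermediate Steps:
X(I, Y) = I + 2*Y
d = -154 (d = -7*(-4*(-7) - 6) = -7*(28 - 6) = -7*22 = -154)
j(R) = -28 (j(R) = -7*(-3 + (2 - 1*(-5))) = -7*(-3 + (2 + 5)) = -7*(-3 + 7) = -7*4 = -28)
j(d) - X(t, -197) = -28 - (-109 + 2*(-197)) = -28 - (-109 - 394) = -28 - 1*(-503) = -28 + 503 = 475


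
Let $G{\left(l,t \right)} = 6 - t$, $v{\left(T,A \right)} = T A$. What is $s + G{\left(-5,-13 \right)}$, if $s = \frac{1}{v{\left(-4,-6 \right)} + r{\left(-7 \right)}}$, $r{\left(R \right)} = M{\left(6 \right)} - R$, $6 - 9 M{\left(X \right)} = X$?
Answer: $\frac{590}{31} \approx 19.032$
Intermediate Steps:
$M{\left(X \right)} = \frac{2}{3} - \frac{X}{9}$
$r{\left(R \right)} = - R$ ($r{\left(R \right)} = \left(\frac{2}{3} - \frac{2}{3}\right) - R = 0 - R = - R$)
$v{\left(T,A \right)} = A T$
$s = \frac{1}{31}$ ($s = \frac{1}{\left(-6\right) \left(-4\right) - -7} = \frac{1}{24 + 7} = \frac{1}{31} \approx 0.032258$)
$s + G{\left(-5,-13 \right)} = \frac{1}{31} + \left(6 - -13\right) = \frac{1}{31} + \left(6 + 13\right) = \frac{1}{31} + 19 = \frac{590}{31}$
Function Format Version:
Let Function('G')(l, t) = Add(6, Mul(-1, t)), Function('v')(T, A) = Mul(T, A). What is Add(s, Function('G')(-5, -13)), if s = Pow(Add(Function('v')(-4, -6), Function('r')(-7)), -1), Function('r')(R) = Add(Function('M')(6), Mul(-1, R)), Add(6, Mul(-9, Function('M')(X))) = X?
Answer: Rational(590, 31) ≈ 19.032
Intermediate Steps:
Function('M')(X) = Add(Rational(2, 3), Mul(Rational(-1, 9), X))
Function('r')(R) = Mul(-1, R) (Function('r')(R) = Add(Add(Rational(2, 3), Mul(Rational(-1, 9), 6)), Mul(-1, R)) = Add(Add(Rational(2, 3), Rational(-2, 3)), Mul(-1, R)) = Add(0, Mul(-1, R)) = Mul(-1, R))
Function('v')(T, A) = Mul(A, T)
s = Rational(1, 31) (s = Pow(Add(Mul(-6, -4), Mul(-1, -7)), -1) = Pow(Add(24, 7), -1) = Pow(31, -1) = Rational(1, 31) ≈ 0.032258)
Add(s, Function('G')(-5, -13)) = Add(Rational(1, 31), Add(6, Mul(-1, -13))) = Add(Rational(1, 31), Add(6, 13)) = Add(Rational(1, 31), 19) = Rational(590, 31)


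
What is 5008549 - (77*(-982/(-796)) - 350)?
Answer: 1993503995/398 ≈ 5.0088e+6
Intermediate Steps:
5008549 - (77*(-982/(-796)) - 350) = 5008549 - (77*(-982*(-1/796)) - 350) = 5008549 - (77*(491/398) - 350) = 5008549 - (37807/398 - 350) = 5008549 - 1*(-101493/398) = 5008549 + 101493/398 = 1993503995/398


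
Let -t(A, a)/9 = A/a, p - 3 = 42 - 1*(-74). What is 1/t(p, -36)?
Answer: 4/119 ≈ 0.033613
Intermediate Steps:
p = 119 (p = 3 + (42 - 1*(-74)) = 3 + (42 + 74) = 3 + 116 = 119)
t(A, a) = -9*A/a
1/t(p, -36) = 1/(-9*119/(-36)) = 1/(-9*119*(-1/36)) = 1/(119/4) = 4/119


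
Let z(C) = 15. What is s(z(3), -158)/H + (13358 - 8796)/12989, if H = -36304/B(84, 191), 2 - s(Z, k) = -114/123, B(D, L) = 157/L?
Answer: 162089560741/461591106142 ≈ 0.35115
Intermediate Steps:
s(Z, k) = 120/41 (s(Z, k) = 2 - (-114)/123 = 2 - 1*(-38/41) = 2 + 38/41 = 120/41)
H = -6934064/157 (H = -36304/(157/191) = -36304/(157*(1/191)) = -36304/157/191 = -36304*191/157 = -6934064/157 ≈ -44166.)
s(z(3), -158)/H + (13358 - 8796)/12989 = 120/(41*(-6934064/157)) + (13358 - 8796)/12989 = (120/41)*(-157/6934064) + 4562*(1/12989) = -2355/35537078 + 4562/12989 = 162089560741/461591106142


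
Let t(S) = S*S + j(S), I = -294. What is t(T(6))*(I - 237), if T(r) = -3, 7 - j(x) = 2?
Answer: -7434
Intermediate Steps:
j(x) = 5 (j(x) = 7 - 1*2 = 7 - 2 = 5)
t(S) = 5 + S² (t(S) = S*S + 5 = S² + 5 = 5 + S²)
t(T(6))*(I - 237) = (5 + (-3)²)*(-294 - 237) = (5 + 9)*(-531) = 14*(-531) = -7434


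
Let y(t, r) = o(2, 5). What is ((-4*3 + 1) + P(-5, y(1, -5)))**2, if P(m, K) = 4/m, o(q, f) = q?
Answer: 3481/25 ≈ 139.24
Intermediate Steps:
y(t, r) = 2
((-4*3 + 1) + P(-5, y(1, -5)))**2 = ((-4*3 + 1) + 4/(-5))**2 = ((-12 + 1) + 4*(-1/5))**2 = (-11 - 4/5)**2 = (-59/5)**2 = 3481/25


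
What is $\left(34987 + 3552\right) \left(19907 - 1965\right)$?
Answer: $691466738$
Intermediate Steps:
$\left(34987 + 3552\right) \left(19907 - 1965\right) = 38539 \cdot 17942 = 691466738$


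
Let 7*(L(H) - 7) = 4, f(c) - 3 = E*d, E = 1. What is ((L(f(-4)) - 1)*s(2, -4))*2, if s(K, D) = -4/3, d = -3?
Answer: -368/21 ≈ -17.524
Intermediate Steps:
s(K, D) = -4/3 (s(K, D) = -4*1/3 = -4/3)
f(c) = 0 (f(c) = 3 + 1*(-3) = 3 - 3 = 0)
L(H) = 53/7 (L(H) = 7 + (1/7)*4 = 7 + 4/7 = 53/7)
((L(f(-4)) - 1)*s(2, -4))*2 = ((53/7 - 1)*(-4/3))*2 = ((46/7)*(-4/3))*2 = -184/21*2 = -368/21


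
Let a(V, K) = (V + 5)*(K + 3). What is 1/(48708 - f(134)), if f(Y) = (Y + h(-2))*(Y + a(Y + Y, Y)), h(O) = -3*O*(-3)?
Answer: -1/4305352 ≈ -2.3227e-7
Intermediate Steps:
h(O) = 9*O (h(O) = -(-9)*O = 9*O)
a(V, K) = (3 + K)*(5 + V) (a(V, K) = (5 + V)*(3 + K) = (3 + K)*(5 + V))
f(Y) = (-18 + Y)*(15 + 2*Y² + 12*Y) (f(Y) = (Y + 9*(-2))*(Y + (15 + 3*(Y + Y) + 5*Y + Y*(Y + Y))) = (Y - 18)*(Y + (15 + 3*(2*Y) + 5*Y + Y*(2*Y))) = (-18 + Y)*(Y + (15 + 6*Y + 5*Y + 2*Y²)) = (-18 + Y)*(Y + (15 + 2*Y² + 11*Y)) = (-18 + Y)*(15 + 2*Y² + 12*Y))
1/(48708 - f(134)) = 1/(48708 - (-270 - 201*134 - 24*134² + 2*134³)) = 1/(48708 - (-270 - 26934 - 24*17956 + 2*2406104)) = 1/(48708 - (-270 - 26934 - 430944 + 4812208)) = 1/(48708 - 1*4354060) = 1/(48708 - 4354060) = 1/(-4305352) = -1/4305352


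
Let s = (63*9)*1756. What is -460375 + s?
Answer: 535277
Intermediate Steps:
s = 995652 (s = 567*1756 = 995652)
-460375 + s = -460375 + 995652 = 535277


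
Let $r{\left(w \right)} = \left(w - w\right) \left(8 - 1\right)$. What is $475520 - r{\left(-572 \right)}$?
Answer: $475520$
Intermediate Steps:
$r{\left(w \right)} = 0$ ($r{\left(w \right)} = 0 \cdot 7 = 0$)
$475520 - r{\left(-572 \right)} = 475520 - 0 = 475520 + 0 = 475520$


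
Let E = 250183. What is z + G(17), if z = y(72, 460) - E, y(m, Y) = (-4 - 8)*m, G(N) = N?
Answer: -251030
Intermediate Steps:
y(m, Y) = -12*m
z = -251047 (z = -12*72 - 1*250183 = -864 - 250183 = -251047)
z + G(17) = -251047 + 17 = -251030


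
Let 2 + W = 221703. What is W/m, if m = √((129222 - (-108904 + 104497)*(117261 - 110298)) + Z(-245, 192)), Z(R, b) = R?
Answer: 221701*√30814918/30814918 ≈ 39.938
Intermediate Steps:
W = 221701 (W = -2 + 221703 = 221701)
m = √30814918 (m = √((129222 - (-108904 + 104497)*(117261 - 110298)) - 245) = √((129222 - (-4407)*6963) - 245) = √((129222 - 1*(-30685941)) - 245) = √((129222 + 30685941) - 245) = √(30815163 - 245) = √30814918 ≈ 5551.1)
W/m = 221701/(√30814918) = 221701*(√30814918/30814918) = 221701*√30814918/30814918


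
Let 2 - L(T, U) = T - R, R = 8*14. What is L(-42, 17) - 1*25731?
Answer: -25575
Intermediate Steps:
R = 112
L(T, U) = 114 - T (L(T, U) = 2 - (T - 1*112) = 2 - (T - 112) = 2 - (-112 + T) = 2 + (112 - T) = 114 - T)
L(-42, 17) - 1*25731 = (114 - 1*(-42)) - 1*25731 = (114 + 42) - 25731 = 156 - 25731 = -25575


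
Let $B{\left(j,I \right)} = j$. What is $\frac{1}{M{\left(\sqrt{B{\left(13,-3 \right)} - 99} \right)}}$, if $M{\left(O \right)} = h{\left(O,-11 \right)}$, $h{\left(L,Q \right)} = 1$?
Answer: $1$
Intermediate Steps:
$M{\left(O \right)} = 1$
$\frac{1}{M{\left(\sqrt{B{\left(13,-3 \right)} - 99} \right)}} = 1^{-1} = 1$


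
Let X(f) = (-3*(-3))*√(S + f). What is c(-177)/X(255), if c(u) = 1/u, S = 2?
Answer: -√257/409401 ≈ -3.9158e-5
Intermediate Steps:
X(f) = 9*√(2 + f) (X(f) = (-3*(-3))*√(2 + f) = 9*√(2 + f))
c(-177)/X(255) = 1/((-177)*((9*√(2 + 255)))) = -√257/2313/177 = -√257/409401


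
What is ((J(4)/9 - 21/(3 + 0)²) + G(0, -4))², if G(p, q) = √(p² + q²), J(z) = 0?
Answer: 25/9 ≈ 2.7778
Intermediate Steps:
((J(4)/9 - 21/(3 + 0)²) + G(0, -4))² = ((0/9 - 21/(3 + 0)²) + √(0² + (-4)²))² = ((0*(⅑) - 21/(3²)) + √(0 + 16))² = ((0 - 21/9) + √16)² = ((0 - 21*⅑) + 4)² = ((0 - 7/3) + 4)² = (-7/3 + 4)² = (5/3)² = 25/9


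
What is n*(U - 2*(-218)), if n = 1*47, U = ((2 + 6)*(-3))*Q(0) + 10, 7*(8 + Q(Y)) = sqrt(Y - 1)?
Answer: 29986 - 1128*I/7 ≈ 29986.0 - 161.14*I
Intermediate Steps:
Q(Y) = -8 + sqrt(-1 + Y)/7 (Q(Y) = -8 + sqrt(Y - 1)/7 = -8 + sqrt(-1 + Y)/7)
U = 202 - 24*I/7 (U = ((2 + 6)*(-3))*(-8 + sqrt(-1 + 0)/7) + 10 = (8*(-3))*(-8 + sqrt(-1)/7) + 10 = -24*(-8 + I/7) + 10 = (192 - 24*I/7) + 10 = 202 - 24*I/7 ≈ 202.0 - 3.4286*I)
n = 47
n*(U - 2*(-218)) = 47*((202 - 24*I/7) - 2*(-218)) = 47*((202 - 24*I/7) + 436) = 47*(638 - 24*I/7) = 29986 - 1128*I/7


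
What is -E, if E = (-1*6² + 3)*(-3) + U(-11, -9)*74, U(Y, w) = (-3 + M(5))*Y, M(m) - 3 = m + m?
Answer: 8041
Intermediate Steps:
M(m) = 3 + 2*m (M(m) = 3 + (m + m) = 3 + 2*m)
U(Y, w) = 10*Y (U(Y, w) = (-3 + (3 + 2*5))*Y = (-3 + (3 + 10))*Y = (-3 + 13)*Y = 10*Y)
E = -8041 (E = (-1*6² + 3)*(-3) + (10*(-11))*74 = (-1*36 + 3)*(-3) - 110*74 = (-36 + 3)*(-3) - 8140 = -33*(-3) - 8140 = 99 - 8140 = -8041)
-E = -1*(-8041) = 8041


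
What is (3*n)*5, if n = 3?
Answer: 45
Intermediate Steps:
(3*n)*5 = (3*3)*5 = 9*5 = 45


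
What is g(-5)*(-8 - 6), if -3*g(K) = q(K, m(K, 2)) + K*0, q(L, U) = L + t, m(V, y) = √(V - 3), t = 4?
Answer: -14/3 ≈ -4.6667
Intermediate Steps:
m(V, y) = √(-3 + V)
q(L, U) = 4 + L (q(L, U) = L + 4 = 4 + L)
g(K) = -4/3 - K/3 (g(K) = -((4 + K) + K*0)/3 = -((4 + K) + 0)/3 = -(4 + K)/3 = -4/3 - K/3)
g(-5)*(-8 - 6) = (-4/3 - ⅓*(-5))*(-8 - 6) = (-4/3 + 5/3)*(-14) = (⅓)*(-14) = -14/3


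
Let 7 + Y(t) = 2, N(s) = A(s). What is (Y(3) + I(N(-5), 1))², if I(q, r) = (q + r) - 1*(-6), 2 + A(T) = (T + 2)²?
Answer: 81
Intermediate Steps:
A(T) = -2 + (2 + T)² (A(T) = -2 + (T + 2)² = -2 + (2 + T)²)
N(s) = -2 + (2 + s)²
I(q, r) = 6 + q + r (I(q, r) = (q + r) + 6 = 6 + q + r)
Y(t) = -5 (Y(t) = -7 + 2 = -5)
(Y(3) + I(N(-5), 1))² = (-5 + (6 + (-2 + (2 - 5)²) + 1))² = (-5 + (6 + (-2 + (-3)²) + 1))² = (-5 + (6 + (-2 + 9) + 1))² = (-5 + (6 + 7 + 1))² = (-5 + 14)² = 9² = 81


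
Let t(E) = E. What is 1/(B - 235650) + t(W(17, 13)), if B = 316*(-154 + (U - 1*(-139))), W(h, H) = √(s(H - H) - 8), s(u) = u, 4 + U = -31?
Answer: -1/251450 + 2*I*√2 ≈ -3.9769e-6 + 2.8284*I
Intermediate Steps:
U = -35 (U = -4 - 31 = -35)
W(h, H) = 2*I*√2 (W(h, H) = √((H - H) - 8) = √(0 - 8) = √(-8) = 2*I*√2)
B = -15800 (B = 316*(-154 + (-35 - 1*(-139))) = 316*(-154 + (-35 + 139)) = 316*(-154 + 104) = 316*(-50) = -15800)
1/(B - 235650) + t(W(17, 13)) = 1/(-15800 - 235650) + 2*I*√2 = 1/(-251450) + 2*I*√2 = -1/251450 + 2*I*√2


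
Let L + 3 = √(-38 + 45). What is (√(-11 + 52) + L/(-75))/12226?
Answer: 1/305650 - √7/916950 + √41/12226 ≈ 0.00052412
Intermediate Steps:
L = -3 + √7 (L = -3 + √(-38 + 45) = -3 + √7 ≈ -0.35425)
(√(-11 + 52) + L/(-75))/12226 = (√(-11 + 52) + (-3 + √7)/(-75))/12226 = (√41 + (-3 + √7)*(-1/75))*(1/12226) = (√41 + (1/25 - √7/75))*(1/12226) = (1/25 + √41 - √7/75)*(1/12226) = 1/305650 - √7/916950 + √41/12226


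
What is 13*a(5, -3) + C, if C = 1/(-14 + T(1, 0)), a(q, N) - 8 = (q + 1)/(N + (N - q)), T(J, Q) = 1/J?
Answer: 13847/143 ≈ 96.832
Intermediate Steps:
a(q, N) = 8 + (1 + q)/(-q + 2*N) (a(q, N) = 8 + (q + 1)/(N + (N - q)) = 8 + (1 + q)/(-q + 2*N))
C = -1/13 (C = 1/(-14 + 1/1) = 1/(-14 + 1) = 1/(-13) = -1/13 ≈ -0.076923)
13*a(5, -3) + C = 13*((1 - 7*5 + 16*(-3))/(-1*5 + 2*(-3))) - 1/13 = 13*((1 - 35 - 48)/(-5 - 6)) - 1/13 = 13*(-82/(-11)) - 1/13 = 13*(-1/11*(-82)) - 1/13 = 13*(82/11) - 1/13 = 1066/11 - 1/13 = 13847/143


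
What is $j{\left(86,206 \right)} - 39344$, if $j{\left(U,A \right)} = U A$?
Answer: $-21628$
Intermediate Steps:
$j{\left(U,A \right)} = A U$
$j{\left(86,206 \right)} - 39344 = 206 \cdot 86 - 39344 = 17716 - 39344 = -21628$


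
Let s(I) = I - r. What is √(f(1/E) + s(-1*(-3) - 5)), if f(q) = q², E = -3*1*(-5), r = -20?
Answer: √4051/15 ≈ 4.2432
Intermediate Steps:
s(I) = 20 + I (s(I) = I - 1*(-20) = I + 20 = 20 + I)
E = 15 (E = -3*(-5) = 15)
√(f(1/E) + s(-1*(-3) - 5)) = √((1/15)² + (20 + (-1*(-3) - 5))) = √((1/15)² + (20 + (3 - 5))) = √(1/225 + (20 - 2)) = √(1/225 + 18) = √(4051/225) = √4051/15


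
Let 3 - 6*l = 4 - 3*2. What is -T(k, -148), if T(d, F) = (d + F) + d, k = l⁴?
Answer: 95279/648 ≈ 147.04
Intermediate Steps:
l = ⅚ (l = ½ - (4 - 3*2)/6 = ½ - (4 - 6)/6 = ½ - ⅙*(-2) = ½ + ⅓ = ⅚ ≈ 0.83333)
k = 625/1296 (k = (⅚)⁴ = 625/1296 ≈ 0.48225)
T(d, F) = F + 2*d (T(d, F) = (F + d) + d = F + 2*d)
-T(k, -148) = -(-148 + 2*(625/1296)) = -(-148 + 625/648) = -1*(-95279/648) = 95279/648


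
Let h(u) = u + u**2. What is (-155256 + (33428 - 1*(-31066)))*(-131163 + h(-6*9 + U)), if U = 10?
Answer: 11732894502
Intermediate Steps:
(-155256 + (33428 - 1*(-31066)))*(-131163 + h(-6*9 + U)) = (-155256 + (33428 - 1*(-31066)))*(-131163 + (-6*9 + 10)*(1 + (-6*9 + 10))) = (-155256 + (33428 + 31066))*(-131163 + (-54 + 10)*(1 + (-54 + 10))) = (-155256 + 64494)*(-131163 - 44*(1 - 44)) = -90762*(-131163 - 44*(-43)) = -90762*(-131163 + 1892) = -90762*(-129271) = 11732894502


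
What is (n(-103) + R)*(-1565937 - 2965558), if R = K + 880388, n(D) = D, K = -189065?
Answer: -3132259973900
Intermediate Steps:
R = 691323 (R = -189065 + 880388 = 691323)
(n(-103) + R)*(-1565937 - 2965558) = (-103 + 691323)*(-1565937 - 2965558) = 691220*(-4531495) = -3132259973900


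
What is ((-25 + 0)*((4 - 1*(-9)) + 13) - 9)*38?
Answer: -25042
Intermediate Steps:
((-25 + 0)*((4 - 1*(-9)) + 13) - 9)*38 = (-25*((4 + 9) + 13) - 9)*38 = (-25*(13 + 13) - 9)*38 = (-25*26 - 9)*38 = (-650 - 9)*38 = -659*38 = -25042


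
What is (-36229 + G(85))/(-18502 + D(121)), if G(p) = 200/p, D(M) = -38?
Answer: 615853/315180 ≈ 1.9540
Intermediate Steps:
(-36229 + G(85))/(-18502 + D(121)) = (-36229 + 200/85)/(-18502 - 38) = (-36229 + 200*(1/85))/(-18540) = (-36229 + 40/17)*(-1/18540) = -615853/17*(-1/18540) = 615853/315180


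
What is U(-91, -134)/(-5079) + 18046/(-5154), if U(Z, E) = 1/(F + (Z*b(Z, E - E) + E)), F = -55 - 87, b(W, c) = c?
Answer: -4216158305/1204149636 ≈ -3.5014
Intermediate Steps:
F = -142
U(Z, E) = 1/(-142 + E) (U(Z, E) = 1/(-142 + (Z*(E - E) + E)) = 1/(-142 + (Z*0 + E)) = 1/(-142 + (0 + E)) = 1/(-142 + E))
U(-91, -134)/(-5079) + 18046/(-5154) = 1/(-142 - 134*(-5079)) + 18046/(-5154) = -1/5079/(-276) + 18046*(-1/5154) = -1/276*(-1/5079) - 9023/2577 = 1/1401804 - 9023/2577 = -4216158305/1204149636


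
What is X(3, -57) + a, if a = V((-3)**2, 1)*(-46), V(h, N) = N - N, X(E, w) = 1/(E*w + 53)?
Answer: -1/118 ≈ -0.0084746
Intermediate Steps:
X(E, w) = 1/(53 + E*w)
V(h, N) = 0
a = 0 (a = 0*(-46) = 0)
X(3, -57) + a = 1/(53 + 3*(-57)) + 0 = 1/(53 - 171) + 0 = 1/(-118) + 0 = -1/118 + 0 = -1/118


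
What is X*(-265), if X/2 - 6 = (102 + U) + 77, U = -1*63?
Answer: -64660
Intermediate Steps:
U = -63
X = 244 (X = 12 + 2*((102 - 63) + 77) = 12 + 2*(39 + 77) = 12 + 2*116 = 12 + 232 = 244)
X*(-265) = 244*(-265) = -64660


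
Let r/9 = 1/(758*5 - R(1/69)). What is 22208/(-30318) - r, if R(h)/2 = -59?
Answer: -43530863/59241372 ≈ -0.73481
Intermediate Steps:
R(h) = -118 (R(h) = 2*(-59) = -118)
r = 9/3908 (r = 9/(758*5 - 1*(-118)) = 9/(3790 + 118) = 9/3908 ≈ 0.0023030)
22208/(-30318) - r = 22208/(-30318) - 1*9/3908 = 22208*(-1/30318) - 9/3908 = -11104/15159 - 9/3908 = -43530863/59241372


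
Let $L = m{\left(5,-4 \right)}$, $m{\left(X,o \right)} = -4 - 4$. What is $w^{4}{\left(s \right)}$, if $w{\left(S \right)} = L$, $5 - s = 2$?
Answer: $4096$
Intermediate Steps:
$s = 3$ ($s = 5 - 2 = 3$)
$m{\left(X,o \right)} = -8$ ($m{\left(X,o \right)} = -4 - 4 = -8$)
$L = -8$
$w{\left(S \right)} = -8$
$w^{4}{\left(s \right)} = \left(-8\right)^{4} = 4096$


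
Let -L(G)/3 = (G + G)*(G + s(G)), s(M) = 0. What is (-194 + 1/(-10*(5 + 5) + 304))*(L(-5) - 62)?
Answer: 2097475/51 ≈ 41127.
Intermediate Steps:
L(G) = -6*G² (L(G) = -3*(G + G)*(G + 0) = -3*2*G*G = -6*G²)
(-194 + 1/(-10*(5 + 5) + 304))*(L(-5) - 62) = (-194 + 1/(-10*(5 + 5) + 304))*(-6*(-5)² - 62) = (-194 + 1/(-10*10 + 304))*(-6*25 - 62) = (-194 + 1/(-100 + 304))*(-150 - 62) = (-194 + 1/204)*(-212) = -39575/204*(-212) = 2097475/51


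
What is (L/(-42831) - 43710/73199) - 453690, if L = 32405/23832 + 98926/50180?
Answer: -425259766795280206526567/937334318594670360 ≈ -4.5369e+5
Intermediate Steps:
L = 995921833/298972440 (L = 32405*(1/23832) + 98926*(1/50180) = 32405/23832 + 49463/25090 = 995921833/298972440 ≈ 3.3312)
(L/(-42831) - 43710/73199) - 453690 = ((995921833/298972440)/(-42831) - 43710/73199) - 453690 = ((995921833/298972440)*(-1/42831) - 43710*1/73199) - 453690 = (-995921833/12805288577640 - 43710/73199) - 453690 = -559792064210898167/937334318594670360 - 453690 = -425259766795280206526567/937334318594670360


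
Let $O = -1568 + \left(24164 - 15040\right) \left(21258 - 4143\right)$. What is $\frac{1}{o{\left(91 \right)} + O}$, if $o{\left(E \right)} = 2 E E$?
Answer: $\frac{1}{156172254} \approx 6.4032 \cdot 10^{-9}$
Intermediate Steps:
$o{\left(E \right)} = 2 E^{2}$
$O = 156155692$ ($O = -1568 + 9124 \cdot 17115 = -1568 + 156157260 = 156155692$)
$\frac{1}{o{\left(91 \right)} + O} = \frac{1}{2 \cdot 91^{2} + 156155692} = \frac{1}{2 \cdot 8281 + 156155692} = \frac{1}{16562 + 156155692} = \frac{1}{156172254}$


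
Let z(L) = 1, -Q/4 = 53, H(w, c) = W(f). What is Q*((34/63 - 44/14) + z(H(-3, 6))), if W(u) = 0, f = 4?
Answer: 21412/63 ≈ 339.87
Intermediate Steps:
H(w, c) = 0
Q = -212 (Q = -4*53 = -212)
Q*((34/63 - 44/14) + z(H(-3, 6))) = -212*((34/63 - 44/14) + 1) = -212*((34*(1/63) - 44*1/14) + 1) = -212*((34/63 - 22/7) + 1) = -212*(-164/63 + 1) = -212*(-101/63) = 21412/63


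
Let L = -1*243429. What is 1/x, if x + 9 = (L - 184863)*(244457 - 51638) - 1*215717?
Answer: -1/82583050874 ≈ -1.2109e-11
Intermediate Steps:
L = -243429
x = -82583050874 (x = -9 + ((-243429 - 184863)*(244457 - 51638) - 1*215717) = -9 + (-428292*192819 - 215717) = -9 + (-82582835148 - 215717) = -9 - 82583050865 = -82583050874)
1/x = 1/(-82583050874) = -1/82583050874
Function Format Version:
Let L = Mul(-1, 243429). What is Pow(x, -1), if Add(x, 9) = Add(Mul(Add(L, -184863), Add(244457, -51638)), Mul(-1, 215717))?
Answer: Rational(-1, 82583050874) ≈ -1.2109e-11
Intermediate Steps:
L = -243429
x = -82583050874 (x = Add(-9, Add(Mul(Add(-243429, -184863), Add(244457, -51638)), Mul(-1, 215717))) = Add(-9, Add(Mul(-428292, 192819), -215717)) = Add(-9, Add(-82582835148, -215717)) = Add(-9, -82583050865) = -82583050874)
Pow(x, -1) = Pow(-82583050874, -1) = Rational(-1, 82583050874)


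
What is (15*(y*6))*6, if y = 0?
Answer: 0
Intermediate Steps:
(15*(y*6))*6 = (15*(0*6))*6 = (15*0)*6 = 0*6 = 0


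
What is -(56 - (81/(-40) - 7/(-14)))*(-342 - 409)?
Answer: 1728051/40 ≈ 43201.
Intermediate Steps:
-(56 - (81/(-40) - 7/(-14)))*(-342 - 409) = -(56 - (81*(-1/40) - 7*(-1/14)))*(-751) = -(56 - (-81/40 + 1/2))*(-751) = -(56 - 1*(-61/40))*(-751) = -(56 + 61/40)*(-751) = -2301*(-751)/40 = -1*(-1728051/40) = 1728051/40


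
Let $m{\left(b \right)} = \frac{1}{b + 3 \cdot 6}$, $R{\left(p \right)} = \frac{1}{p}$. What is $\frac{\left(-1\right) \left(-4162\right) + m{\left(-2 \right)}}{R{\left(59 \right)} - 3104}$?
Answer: $- \frac{3928987}{2930160} \approx -1.3409$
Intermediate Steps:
$m{\left(b \right)} = \frac{1}{18 + b}$ ($m{\left(b \right)} = \frac{1}{b + 18} = \frac{1}{18 + b}$)
$\frac{\left(-1\right) \left(-4162\right) + m{\left(-2 \right)}}{R{\left(59 \right)} - 3104} = \frac{\left(-1\right) \left(-4162\right) + \frac{1}{18 - 2}}{\frac{1}{59} - 3104} = \frac{4162 + \frac{1}{16}}{\frac{1}{59} - 3104} = \frac{66593}{16 \left(- \frac{183135}{59}\right)} = \frac{66593}{16} \left(- \frac{59}{183135}\right) = - \frac{3928987}{2930160}$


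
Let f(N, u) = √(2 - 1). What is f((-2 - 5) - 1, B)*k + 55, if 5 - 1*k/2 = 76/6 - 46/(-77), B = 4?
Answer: 8887/231 ≈ 38.472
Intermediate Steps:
k = -3818/231 (k = 10 - 2*(76/6 - 46/(-77)) = 10 - 2*(76*(⅙) - 46*(-1/77)) = 10 - 2*(38/3 + 46/77) = 10 - 2*3064/231 = 10 - 6128/231 = -3818/231 ≈ -16.528)
f(N, u) = 1 (f(N, u) = √1 = 1)
f((-2 - 5) - 1, B)*k + 55 = 1*(-3818/231) + 55 = -3818/231 + 55 = 8887/231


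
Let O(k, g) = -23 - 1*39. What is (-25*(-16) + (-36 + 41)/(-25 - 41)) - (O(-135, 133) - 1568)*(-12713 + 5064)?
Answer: -822853025/66 ≈ -1.2467e+7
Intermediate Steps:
O(k, g) = -62 (O(k, g) = -23 - 39 = -62)
(-25*(-16) + (-36 + 41)/(-25 - 41)) - (O(-135, 133) - 1568)*(-12713 + 5064) = (-25*(-16) + (-36 + 41)/(-25 - 41)) - (-62 - 1568)*(-12713 + 5064) = (400 + 5/(-66)) - (-1630)*(-7649) = (400 + 5*(-1/66)) - 1*12467870 = (400 - 5/66) - 12467870 = 26395/66 - 12467870 = -822853025/66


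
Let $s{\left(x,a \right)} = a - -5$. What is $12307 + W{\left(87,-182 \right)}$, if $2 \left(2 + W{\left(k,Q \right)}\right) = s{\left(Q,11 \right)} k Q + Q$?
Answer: $-114458$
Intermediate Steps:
$s{\left(x,a \right)} = 5 + a$ ($s{\left(x,a \right)} = a + 5 = 5 + a$)
$W{\left(k,Q \right)} = -2 + \frac{Q}{2} + 8 Q k$ ($W{\left(k,Q \right)} = -2 + \frac{\left(5 + 11\right) k Q + Q}{2} = -2 + \frac{16 k Q + Q}{2} = -2 + \frac{16 Q k + Q}{2} = -2 + \frac{Q + 16 Q k}{2} = -2 + \left(\frac{Q}{2} + 8 Q k\right) = -2 + \frac{Q}{2} + 8 Q k$)
$12307 + W{\left(87,-182 \right)} = 12307 + \left(-2 + \frac{1}{2} \left(-182\right) + 8 \left(-182\right) 87\right) = 12307 - 126765 = -114458$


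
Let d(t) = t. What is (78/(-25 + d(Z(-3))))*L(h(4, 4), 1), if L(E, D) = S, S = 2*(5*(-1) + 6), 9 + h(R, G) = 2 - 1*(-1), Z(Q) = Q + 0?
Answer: -39/7 ≈ -5.5714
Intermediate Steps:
Z(Q) = Q
h(R, G) = -6 (h(R, G) = -9 + (2 - 1*(-1)) = -9 + (2 + 1) = -9 + 3 = -6)
S = 2 (S = 2*(-5 + 6) = 2*1 = 2)
L(E, D) = 2
(78/(-25 + d(Z(-3))))*L(h(4, 4), 1) = (78/(-25 - 3))*2 = (78/(-28))*2 = (78*(-1/28))*2 = -39/14*2 = -39/7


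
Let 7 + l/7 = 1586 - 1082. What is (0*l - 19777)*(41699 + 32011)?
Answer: -1457762670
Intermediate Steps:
l = 3479 (l = -49 + 7*(1586 - 1082) = -49 + 7*504 = -49 + 3528 = 3479)
(0*l - 19777)*(41699 + 32011) = (0*3479 - 19777)*(41699 + 32011) = (0 - 19777)*73710 = -19777*73710 = -1457762670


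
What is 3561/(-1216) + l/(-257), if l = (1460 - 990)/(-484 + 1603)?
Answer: -1024654583/349700928 ≈ -2.9301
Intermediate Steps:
l = 470/1119 ≈ 0.42002
3561/(-1216) + l/(-257) = 3561/(-1216) + (470/1119)/(-257) = 3561*(-1/1216) + (470/1119)*(-1/257) = -3561/1216 - 470/287583 = -1024654583/349700928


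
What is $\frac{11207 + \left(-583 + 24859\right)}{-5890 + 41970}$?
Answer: $\frac{35483}{36080} \approx 0.98345$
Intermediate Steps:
$\frac{11207 + \left(-583 + 24859\right)}{-5890 + 41970} = \frac{11207 + 24276}{36080} = 35483 \cdot \frac{1}{36080} = \frac{35483}{36080}$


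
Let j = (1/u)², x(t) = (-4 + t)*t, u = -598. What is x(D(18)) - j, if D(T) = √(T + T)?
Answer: 4291247/357604 ≈ 12.000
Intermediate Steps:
D(T) = √2*√T (D(T) = √(2*T) = √2*√T)
x(t) = t*(-4 + t)
j = 1/357604 (j = (1/(-598))² = (-1/598)² = 1/357604 ≈ 2.7964e-6)
x(D(18)) - j = (√2*√18)*(-4 + √2*√18) - 1*1/357604 = (√2*(3*√2))*(-4 + √2*(3*√2)) - 1/357604 = 6*(-4 + 6) - 1/357604 = 6*2 - 1/357604 = 12 - 1/357604 = 4291247/357604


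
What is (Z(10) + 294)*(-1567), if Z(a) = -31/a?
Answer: -4558403/10 ≈ -4.5584e+5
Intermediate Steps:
(Z(10) + 294)*(-1567) = (-31/10 + 294)*(-1567) = (2909/10)*(-1567) = -4558403/10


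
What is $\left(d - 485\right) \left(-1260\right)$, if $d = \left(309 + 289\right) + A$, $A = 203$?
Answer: $-398160$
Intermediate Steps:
$d = 801$ ($d = \left(309 + 289\right) + 203 = 598 + 203 = 801$)
$\left(d - 485\right) \left(-1260\right) = \left(801 - 485\right) \left(-1260\right) = 316 \left(-1260\right) = -398160$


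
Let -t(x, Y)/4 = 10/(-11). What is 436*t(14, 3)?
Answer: 17440/11 ≈ 1585.5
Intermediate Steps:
t(x, Y) = 40/11 (t(x, Y) = -40/(-11) = -40*(-1)/11 = -4*(-10/11) = 40/11)
436*t(14, 3) = 436*(40/11) = 17440/11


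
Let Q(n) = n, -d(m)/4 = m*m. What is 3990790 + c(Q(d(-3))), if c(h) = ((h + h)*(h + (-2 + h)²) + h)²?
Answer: 10288384534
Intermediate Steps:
d(m) = -4*m² (d(m) = -4*m*m = -4*m²)
c(h) = (h + 2*h*(h + (-2 + h)²))² (c(h) = ((2*h)*(h + (-2 + h)²) + h)² = (2*h*(h + (-2 + h)²) + h)² = (h + 2*h*(h + (-2 + h)²))²)
3990790 + c(Q(d(-3))) = 3990790 + (-4*(-3)²)²*(1 + 2*(-4*(-3)²) + 2*(-2 - 4*(-3)²)²)² = 3990790 + (-4*9)²*(1 + 2*(-4*9) + 2*(-2 - 4*9)²)² = 3990790 + (-36)²*(1 + 2*(-36) + 2*(-2 - 36)²)² = 3990790 + 1296*(1 - 72 + 2*(-38)²)² = 3990790 + 1296*(1 - 72 + 2*1444)² = 3990790 + 1296*(1 - 72 + 2888)² = 3990790 + 1296*2817² = 3990790 + 1296*7935489 = 3990790 + 10284393744 = 10288384534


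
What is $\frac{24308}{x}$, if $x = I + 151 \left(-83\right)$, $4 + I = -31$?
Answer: $- \frac{6077}{3142} \approx -1.9341$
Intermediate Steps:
$I = -35$ ($I = -4 - 31 = -35$)
$x = -12568$ ($x = -35 + 151 \left(-83\right) = -35 - 12533 = -12568$)
$\frac{24308}{x} = \frac{24308}{-12568} = 24308 \left(- \frac{1}{12568}\right) = - \frac{6077}{3142}$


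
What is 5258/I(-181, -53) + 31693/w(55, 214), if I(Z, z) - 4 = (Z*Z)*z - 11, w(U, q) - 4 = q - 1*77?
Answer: 9171513707/40803990 ≈ 224.77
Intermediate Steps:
w(U, q) = -73 + q (w(U, q) = 4 + (q - 1*77) = 4 + (q - 77) = 4 + (-77 + q) = -73 + q)
I(Z, z) = -7 + z*Z² (I(Z, z) = 4 + ((Z*Z)*z - 11) = 4 + (Z²*z - 11) = 4 + (z*Z² - 11) = 4 + (-11 + z*Z²) = -7 + z*Z²)
5258/I(-181, -53) + 31693/w(55, 214) = 5258/(-7 - 53*(-181)²) + 31693/(-73 + 214) = 5258/(-7 - 53*32761) + 31693/141 = 5258/(-7 - 1736333) + 31693*(1/141) = 5258/(-1736340) + 31693/141 = 5258*(-1/1736340) + 31693/141 = -2629/868170 + 31693/141 = 9171513707/40803990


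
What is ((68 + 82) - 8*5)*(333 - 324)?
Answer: 990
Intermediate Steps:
((68 + 82) - 8*5)*(333 - 324) = (150 - 40)*9 = 110*9 = 990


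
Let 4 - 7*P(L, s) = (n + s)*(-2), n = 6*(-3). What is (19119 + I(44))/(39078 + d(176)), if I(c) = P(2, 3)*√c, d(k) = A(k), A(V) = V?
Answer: 19119/39254 - 26*√11/137389 ≈ 0.48643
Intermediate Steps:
n = -18
d(k) = k
P(L, s) = -32/7 + 2*s/7 (P(L, s) = 4/7 - (-18 + s)*(-2)/7 = 4/7 - (36 - 2*s)/7 = 4/7 + (-36/7 + 2*s/7) = -32/7 + 2*s/7)
I(c) = -26*√c/7 (I(c) = (-32/7 + (2/7)*3)*√c = (-32/7 + 6/7)*√c = -26*√c/7)
(19119 + I(44))/(39078 + d(176)) = (19119 - 52*√11/7)/(39078 + 176) = (19119 - 52*√11/7)/39254 = (19119 - 52*√11/7)*(1/39254) = 19119/39254 - 26*√11/137389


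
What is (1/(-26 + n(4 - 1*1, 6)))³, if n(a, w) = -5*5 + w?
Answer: -1/91125 ≈ -1.0974e-5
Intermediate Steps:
n(a, w) = -25 + w
(1/(-26 + n(4 - 1*1, 6)))³ = (1/(-26 + (-25 + 6)))³ = (1/(-26 - 19))³ = (1/(-45))³ = (-1/45)³ = -1/91125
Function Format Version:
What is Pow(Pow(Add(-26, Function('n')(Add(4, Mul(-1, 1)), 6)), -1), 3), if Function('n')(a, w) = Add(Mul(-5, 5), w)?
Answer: Rational(-1, 91125) ≈ -1.0974e-5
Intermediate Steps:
Function('n')(a, w) = Add(-25, w)
Pow(Pow(Add(-26, Function('n')(Add(4, Mul(-1, 1)), 6)), -1), 3) = Pow(Pow(Add(-26, Add(-25, 6)), -1), 3) = Pow(Pow(Add(-26, -19), -1), 3) = Pow(Pow(-45, -1), 3) = Pow(Rational(-1, 45), 3) = Rational(-1, 91125)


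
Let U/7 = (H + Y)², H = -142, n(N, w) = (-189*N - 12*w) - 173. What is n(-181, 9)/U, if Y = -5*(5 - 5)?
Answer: 8482/35287 ≈ 0.24037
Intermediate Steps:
n(N, w) = -173 - 189*N - 12*w
Y = 0 (Y = -5*0 = 0)
U = 141148 (U = 7*(-142 + 0)² = 7*(-142)² = 7*20164 = 141148)
n(-181, 9)/U = (-173 - 189*(-181) - 12*9)/141148 = (-173 + 34209 - 108)*(1/141148) = 33928*(1/141148) = 8482/35287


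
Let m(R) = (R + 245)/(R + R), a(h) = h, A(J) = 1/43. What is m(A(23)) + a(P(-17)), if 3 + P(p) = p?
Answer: 5248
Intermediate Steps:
A(J) = 1/43
P(p) = -3 + p
m(R) = (245 + R)/(2*R) (m(R) = (245 + R)/((2*R)) = (245 + R)*(1/(2*R)) = (245 + R)/(2*R))
m(A(23)) + a(P(-17)) = (245 + 1/43)/(2*(1/43)) + (-3 - 17) = (½)*43*(10536/43) - 20 = 5268 - 20 = 5248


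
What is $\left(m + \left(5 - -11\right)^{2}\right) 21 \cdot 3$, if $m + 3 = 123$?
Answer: $23688$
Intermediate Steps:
$m = 120$ ($m = -3 + 123 = 120$)
$\left(m + \left(5 - -11\right)^{2}\right) 21 \cdot 3 = \left(120 + \left(5 - -11\right)^{2}\right) 21 \cdot 3 = \left(120 + \left(5 + \left(-1 + 12\right)\right)^{2}\right) 63 = \left(120 + \left(5 + 11\right)^{2}\right) 63 = \left(120 + 16^{2}\right) 63 = \left(120 + 256\right) 63 = 376 \cdot 63 = 23688$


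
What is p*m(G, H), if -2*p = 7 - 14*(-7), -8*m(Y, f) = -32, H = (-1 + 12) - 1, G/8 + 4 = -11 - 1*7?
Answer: -210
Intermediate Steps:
G = -176 (G = -32 + 8*(-11 - 1*7) = -32 + 8*(-11 - 7) = -32 + 8*(-18) = -32 - 144 = -176)
H = 10 (H = 11 - 1 = 10)
m(Y, f) = 4 (m(Y, f) = -1/8*(-32) = 4)
p = -105/2 (p = -(7 - 14*(-7))/2 = -(7 + 98)/2 = -1/2*105 = -105/2 ≈ -52.500)
p*m(G, H) = -105/2*4 = -210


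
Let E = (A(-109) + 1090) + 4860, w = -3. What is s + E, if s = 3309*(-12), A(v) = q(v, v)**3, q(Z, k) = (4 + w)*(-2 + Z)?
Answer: -1401389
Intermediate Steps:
q(Z, k) = -2 + Z (q(Z, k) = (4 - 3)*(-2 + Z) = 1*(-2 + Z) = -2 + Z)
A(v) = (-2 + v)**3
s = -39708
E = -1361681 (E = ((-2 - 109)**3 + 1090) + 4860 = ((-111)**3 + 1090) + 4860 = (-1367631 + 1090) + 4860 = -1366541 + 4860 = -1361681)
s + E = -39708 - 1361681 = -1401389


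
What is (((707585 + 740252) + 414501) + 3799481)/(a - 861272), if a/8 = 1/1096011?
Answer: -6205415904009/943963585984 ≈ -6.5738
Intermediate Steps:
a = 8/1096011 ≈ 7.2992e-6
(((707585 + 740252) + 414501) + 3799481)/(a - 861272) = (((707585 + 740252) + 414501) + 3799481)/(8/1096011 - 861272) = ((1447837 + 414501) + 3799481)/(-943963585984/1096011) = (1862338 + 3799481)*(-1096011/943963585984) = 5661819*(-1096011/943963585984) = -6205415904009/943963585984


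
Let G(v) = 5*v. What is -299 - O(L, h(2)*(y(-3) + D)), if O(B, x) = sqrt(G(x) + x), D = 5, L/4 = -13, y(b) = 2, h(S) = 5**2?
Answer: -299 - 5*sqrt(42) ≈ -331.40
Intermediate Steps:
h(S) = 25
L = -52 (L = 4*(-13) = -52)
O(B, x) = sqrt(6)*sqrt(x) (O(B, x) = sqrt(5*x + x) = sqrt(6*x) = sqrt(6)*sqrt(x))
-299 - O(L, h(2)*(y(-3) + D)) = -299 - sqrt(6)*sqrt(25*(2 + 5)) = -299 - sqrt(6)*sqrt(25*7) = -299 - sqrt(6)*sqrt(175) = -299 - sqrt(6)*5*sqrt(7) = -299 - 5*sqrt(42)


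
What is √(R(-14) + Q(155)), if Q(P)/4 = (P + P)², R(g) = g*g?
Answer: 2*√96149 ≈ 620.16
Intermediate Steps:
R(g) = g²
Q(P) = 16*P² (Q(P) = 4*(P + P)² = 4*(2*P)² = 4*(4*P²) = 16*P²)
√(R(-14) + Q(155)) = √((-14)² + 16*155²) = √(196 + 16*24025) = √(196 + 384400) = √384596 = 2*√96149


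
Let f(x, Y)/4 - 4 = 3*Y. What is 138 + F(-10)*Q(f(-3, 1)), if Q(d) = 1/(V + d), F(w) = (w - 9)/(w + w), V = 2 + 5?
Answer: 96619/700 ≈ 138.03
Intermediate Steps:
V = 7
F(w) = (-9 + w)/(2*w) (F(w) = (-9 + w)/((2*w)) = (-9 + w)*(1/(2*w)) = (-9 + w)/(2*w))
f(x, Y) = 16 + 12*Y (f(x, Y) = 16 + 4*(3*Y) = 16 + 12*Y)
Q(d) = 1/(7 + d)
138 + F(-10)*Q(f(-3, 1)) = 138 + ((½)*(-9 - 10)/(-10))/(7 + (16 + 12*1)) = 138 + ((½)*(-⅒)*(-19))/(7 + (16 + 12)) = 138 + 19/(20*(7 + 28)) = 138 + (19/20)/35 = 138 + (19/20)*(1/35) = 138 + 19/700 = 96619/700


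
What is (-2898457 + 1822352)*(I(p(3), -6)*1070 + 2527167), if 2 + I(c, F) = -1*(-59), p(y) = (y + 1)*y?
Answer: -2785128688485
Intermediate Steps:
p(y) = y*(1 + y) (p(y) = (1 + y)*y = y*(1 + y))
I(c, F) = 57 (I(c, F) = -2 - 1*(-59) = -2 + 59 = 57)
(-2898457 + 1822352)*(I(p(3), -6)*1070 + 2527167) = (-2898457 + 1822352)*(57*1070 + 2527167) = -1076105*(60990 + 2527167) = -1076105*2588157 = -2785128688485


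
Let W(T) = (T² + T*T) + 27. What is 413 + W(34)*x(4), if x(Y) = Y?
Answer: 9769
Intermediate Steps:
W(T) = 27 + 2*T² (W(T) = (T² + T²) + 27 = 2*T² + 27 = 27 + 2*T²)
413 + W(34)*x(4) = 413 + (27 + 2*34²)*4 = 413 + (27 + 2*1156)*4 = 413 + (27 + 2312)*4 = 413 + 2339*4 = 413 + 9356 = 9769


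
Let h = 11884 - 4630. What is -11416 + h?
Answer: -4162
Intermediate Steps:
h = 7254
-11416 + h = -11416 + 7254 = -4162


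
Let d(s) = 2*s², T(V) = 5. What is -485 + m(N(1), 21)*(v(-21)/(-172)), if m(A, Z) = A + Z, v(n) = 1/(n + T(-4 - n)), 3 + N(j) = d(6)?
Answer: -667315/1376 ≈ -484.97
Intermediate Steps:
N(j) = 69 (N(j) = -3 + 2*6² = -3 + 2*36 = -3 + 72 = 69)
v(n) = 1/(5 + n) (v(n) = 1/(n + 5) = 1/(5 + n))
-485 + m(N(1), 21)*(v(-21)/(-172)) = -485 + (69 + 21)*(1/((5 - 21)*(-172))) = -485 + 90*(-1/172/(-16)) = -485 + 90*(-1/16*(-1/172)) = -485 + 90*(1/2752) = -485 + 45/1376 = -667315/1376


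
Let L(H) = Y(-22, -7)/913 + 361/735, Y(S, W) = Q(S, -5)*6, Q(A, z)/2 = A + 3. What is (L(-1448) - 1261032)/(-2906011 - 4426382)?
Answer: 846221666747/4920438984615 ≈ 0.17198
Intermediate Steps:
Q(A, z) = 6 + 2*A (Q(A, z) = 2*(A + 3) = 2*(3 + A) = 6 + 2*A)
Y(S, W) = 36 + 12*S (Y(S, W) = (6 + 2*S)*6 = 36 + 12*S)
L(H) = 162013/671055 (L(H) = (36 + 12*(-22))/913 + 361/735 = (36 - 264)*(1/913) + 361*(1/735) = -228*1/913 + 361/735 = -228/913 + 361/735 = 162013/671055)
(L(-1448) - 1261032)/(-2906011 - 4426382) = (162013/671055 - 1261032)/(-2906011 - 4426382) = -846221666747/671055/(-7332393) = -846221666747/671055*(-1/7332393) = 846221666747/4920438984615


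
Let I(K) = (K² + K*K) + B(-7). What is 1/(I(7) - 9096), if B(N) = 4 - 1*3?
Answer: -1/8997 ≈ -0.00011115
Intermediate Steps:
B(N) = 1 (B(N) = 4 - 3 = 1)
I(K) = 1 + 2*K² (I(K) = (K² + K*K) + 1 = (K² + K²) + 1 = 2*K² + 1 = 1 + 2*K²)
1/(I(7) - 9096) = 1/((1 + 2*7²) - 9096) = 1/((1 + 2*49) - 9096) = 1/((1 + 98) - 9096) = 1/(99 - 9096) = 1/(-8997) = -1/8997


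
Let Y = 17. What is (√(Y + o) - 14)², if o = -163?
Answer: (14 - I*√146)² ≈ 50.0 - 338.33*I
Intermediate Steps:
(√(Y + o) - 14)² = (√(17 - 163) - 14)² = (√(-146) - 14)² = (I*√146 - 14)² = (-14 + I*√146)²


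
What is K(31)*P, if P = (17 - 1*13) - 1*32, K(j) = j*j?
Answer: -26908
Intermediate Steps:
K(j) = j**2
P = -28 (P = (17 - 13) - 32 = 4 - 32 = -28)
K(31)*P = 31**2*(-28) = 961*(-28) = -26908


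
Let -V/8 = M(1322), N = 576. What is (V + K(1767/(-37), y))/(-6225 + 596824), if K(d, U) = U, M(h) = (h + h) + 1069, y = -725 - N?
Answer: -31005/590599 ≈ -0.052498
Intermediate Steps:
y = -1301 (y = -725 - 1*576 = -725 - 576 = -1301)
M(h) = 1069 + 2*h (M(h) = 2*h + 1069 = 1069 + 2*h)
V = -29704 (V = -8*(1069 + 2*1322) = -8*(1069 + 2644) = -8*3713 = -29704)
(V + K(1767/(-37), y))/(-6225 + 596824) = (-29704 - 1301)/(-6225 + 596824) = -31005/590599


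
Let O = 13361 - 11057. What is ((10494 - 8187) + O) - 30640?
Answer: -26029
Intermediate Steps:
O = 2304
((10494 - 8187) + O) - 30640 = ((10494 - 8187) + 2304) - 30640 = (2307 + 2304) - 30640 = 4611 - 30640 = -26029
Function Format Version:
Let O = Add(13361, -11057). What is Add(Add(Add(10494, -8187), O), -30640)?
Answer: -26029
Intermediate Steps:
O = 2304
Add(Add(Add(10494, -8187), O), -30640) = Add(Add(Add(10494, -8187), 2304), -30640) = Add(Add(2307, 2304), -30640) = Add(4611, -30640) = -26029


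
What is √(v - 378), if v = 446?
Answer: 2*√17 ≈ 8.2462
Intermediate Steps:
√(v - 378) = √(446 - 378) = √68 = 2*√17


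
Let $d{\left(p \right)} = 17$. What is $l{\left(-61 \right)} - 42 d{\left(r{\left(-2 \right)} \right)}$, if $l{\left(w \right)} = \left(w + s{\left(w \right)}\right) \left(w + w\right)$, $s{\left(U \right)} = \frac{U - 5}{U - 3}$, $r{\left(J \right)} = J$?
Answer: $\frac{105635}{16} \approx 6602.2$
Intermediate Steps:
$s{\left(U \right)} = \frac{-5 + U}{-3 + U}$
$l{\left(w \right)} = 2 w \left(w + \frac{-5 + w}{-3 + w}\right)$ ($l{\left(w \right)} = \left(w + \frac{-5 + w}{-3 + w}\right) \left(w + w\right) = \left(w + \frac{-5 + w}{-3 + w}\right) 2 w = 2 w \left(w + \frac{-5 + w}{-3 + w}\right)$)
$l{\left(-61 \right)} - 42 d{\left(r{\left(-2 \right)} \right)} = 2 \left(-61\right) \frac{1}{-3 - 61} \left(-5 - 61 - 61 \left(-3 - 61\right)\right) - 42 \cdot 17 = 2 \left(-61\right) \frac{1}{-64} \left(-5 - 61 - -3904\right) - 714 = 2 \left(-61\right) \left(- \frac{1}{64}\right) \left(-5 - 61 + 3904\right) - 714 = 2 \left(-61\right) \left(- \frac{1}{64}\right) 3838 - 714 = \frac{117059}{16} - 714 = \frac{105635}{16}$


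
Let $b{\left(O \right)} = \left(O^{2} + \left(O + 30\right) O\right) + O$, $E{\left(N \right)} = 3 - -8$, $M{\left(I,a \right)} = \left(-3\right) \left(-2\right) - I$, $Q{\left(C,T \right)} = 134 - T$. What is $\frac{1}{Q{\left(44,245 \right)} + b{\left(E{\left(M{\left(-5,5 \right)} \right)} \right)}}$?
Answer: $\frac{1}{472} \approx 0.0021186$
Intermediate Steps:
$M{\left(I,a \right)} = 6 - I$
$E{\left(N \right)} = 11$ ($E{\left(N \right)} = 3 + 8 = 11$)
$b{\left(O \right)} = O + O^{2} + O \left(30 + O\right)$ ($b{\left(O \right)} = \left(O^{2} + \left(30 + O\right) O\right) + O = \left(O^{2} + O \left(30 + O\right)\right) + O = O + O^{2} + O \left(30 + O\right)$)
$\frac{1}{Q{\left(44,245 \right)} + b{\left(E{\left(M{\left(-5,5 \right)} \right)} \right)}} = \frac{1}{\left(134 - 245\right) + 11 \left(31 + 2 \cdot 11\right)} = \frac{1}{\left(134 - 245\right) + 11 \left(31 + 22\right)} = \frac{1}{-111 + 11 \cdot 53} = \frac{1}{-111 + 583} = \frac{1}{472}$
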